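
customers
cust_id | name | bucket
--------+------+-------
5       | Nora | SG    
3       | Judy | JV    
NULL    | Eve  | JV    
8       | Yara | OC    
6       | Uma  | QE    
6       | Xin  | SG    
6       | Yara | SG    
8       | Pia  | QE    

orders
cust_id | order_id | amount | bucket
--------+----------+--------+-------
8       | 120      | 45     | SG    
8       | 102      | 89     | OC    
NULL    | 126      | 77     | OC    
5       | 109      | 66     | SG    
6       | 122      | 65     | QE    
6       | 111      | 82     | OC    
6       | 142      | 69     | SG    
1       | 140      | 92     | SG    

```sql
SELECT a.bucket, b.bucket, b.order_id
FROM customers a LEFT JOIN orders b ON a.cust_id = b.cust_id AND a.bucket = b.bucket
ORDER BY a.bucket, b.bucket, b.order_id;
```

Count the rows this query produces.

LEFT JOIN keeps every row from `customers`; unmatched rows get NULL for `orders`'s columns.
Matching on a.cust_id = b.cust_id AND a.bucket = b.bucket. A NULL in a compared column never satisfies the condition.
- cust_id=5, bucket=SG: 1 matching b row(s), so 1 row(s) emitted.
- cust_id=3, bucket=JV: no b row matches, row kept with b columns NULL.
- cust_id=NULL, bucket=JV: no b row matches, row kept with b columns NULL.
- cust_id=8, bucket=OC: 1 matching b row(s), so 1 row(s) emitted.
- cust_id=6, bucket=QE: 1 matching b row(s), so 1 row(s) emitted.
- cust_id=6, bucket=SG: 1 matching b row(s), so 1 row(s) emitted.
- cust_id=6, bucket=SG: 1 matching b row(s), so 1 row(s) emitted.
- cust_id=8, bucket=QE: no b row matches, row kept with b columns NULL.
Total: 5 matched + 3 padded = 8 rows.

8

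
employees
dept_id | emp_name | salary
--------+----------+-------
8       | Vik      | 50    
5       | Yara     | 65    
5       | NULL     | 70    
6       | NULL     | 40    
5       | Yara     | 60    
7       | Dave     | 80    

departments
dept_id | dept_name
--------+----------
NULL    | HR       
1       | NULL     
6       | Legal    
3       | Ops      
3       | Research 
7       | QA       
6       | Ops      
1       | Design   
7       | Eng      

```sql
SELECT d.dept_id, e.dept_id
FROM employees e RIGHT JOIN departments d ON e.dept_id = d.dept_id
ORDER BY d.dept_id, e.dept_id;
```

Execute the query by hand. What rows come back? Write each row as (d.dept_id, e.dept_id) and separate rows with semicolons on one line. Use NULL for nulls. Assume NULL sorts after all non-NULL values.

(1, NULL); (1, NULL); (3, NULL); (3, NULL); (6, 6); (6, 6); (7, 7); (7, 7); (NULL, NULL)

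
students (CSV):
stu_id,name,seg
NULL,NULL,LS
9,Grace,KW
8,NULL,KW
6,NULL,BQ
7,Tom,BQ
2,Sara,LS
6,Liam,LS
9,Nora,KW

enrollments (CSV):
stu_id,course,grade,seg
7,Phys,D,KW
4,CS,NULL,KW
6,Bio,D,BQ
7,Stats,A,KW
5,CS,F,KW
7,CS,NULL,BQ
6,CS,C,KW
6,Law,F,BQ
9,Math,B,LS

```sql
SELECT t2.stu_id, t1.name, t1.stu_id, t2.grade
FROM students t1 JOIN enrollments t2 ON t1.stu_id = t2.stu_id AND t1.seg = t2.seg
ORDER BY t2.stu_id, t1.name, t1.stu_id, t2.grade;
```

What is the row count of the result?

INNER JOIN keeps only pairs where the ON condition holds.
Matching on t1.stu_id = t2.stu_id AND t1.seg = t2.seg. A NULL in a compared column never satisfies the condition.
Matched pairs: 3.
Total: 3 rows.

3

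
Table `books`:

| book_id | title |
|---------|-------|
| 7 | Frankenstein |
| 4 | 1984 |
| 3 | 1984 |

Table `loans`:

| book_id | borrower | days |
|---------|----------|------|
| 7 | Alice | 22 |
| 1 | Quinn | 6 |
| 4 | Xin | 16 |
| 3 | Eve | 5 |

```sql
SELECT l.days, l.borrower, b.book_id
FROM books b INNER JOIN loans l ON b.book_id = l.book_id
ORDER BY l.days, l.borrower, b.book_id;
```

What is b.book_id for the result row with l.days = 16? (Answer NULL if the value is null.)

4

INNER JOIN keeps only pairs where the ON condition holds.
Matching on b.book_id = l.book_id.
Matched pairs: 3.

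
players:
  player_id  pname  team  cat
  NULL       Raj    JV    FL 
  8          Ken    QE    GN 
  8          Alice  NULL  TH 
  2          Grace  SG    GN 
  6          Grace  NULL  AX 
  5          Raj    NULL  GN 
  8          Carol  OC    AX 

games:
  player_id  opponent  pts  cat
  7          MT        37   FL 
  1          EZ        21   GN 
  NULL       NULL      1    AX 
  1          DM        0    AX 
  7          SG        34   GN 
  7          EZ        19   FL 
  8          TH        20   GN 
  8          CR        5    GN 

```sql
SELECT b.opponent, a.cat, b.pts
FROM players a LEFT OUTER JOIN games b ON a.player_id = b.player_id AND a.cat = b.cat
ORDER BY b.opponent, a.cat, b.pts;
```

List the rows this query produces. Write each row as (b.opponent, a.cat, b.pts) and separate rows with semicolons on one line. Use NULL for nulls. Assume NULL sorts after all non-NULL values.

(CR, GN, 5); (TH, GN, 20); (NULL, AX, NULL); (NULL, AX, NULL); (NULL, FL, NULL); (NULL, GN, NULL); (NULL, GN, NULL); (NULL, TH, NULL)

LEFT JOIN keeps every row from `players`; unmatched rows get NULL for `games`'s columns.
Matching on a.player_id = b.player_id AND a.cat = b.cat. A NULL in a compared column never satisfies the condition.
- player_id=NULL, cat=FL: no b row matches, row kept with b columns NULL.
- player_id=8, cat=GN: 2 matching b row(s), so 2 row(s) emitted.
- player_id=8, cat=TH: no b row matches, row kept with b columns NULL.
- player_id=2, cat=GN: no b row matches, row kept with b columns NULL.
- player_id=6, cat=AX: no b row matches, row kept with b columns NULL.
- player_id=5, cat=GN: no b row matches, row kept with b columns NULL.
- player_id=8, cat=AX: no b row matches, row kept with b columns NULL.
After projecting and ordering:
b.opponent | a.cat | b.pts
CR | GN | 5
TH | GN | 20
NULL | AX | NULL
NULL | AX | NULL
NULL | FL | NULL
NULL | GN | NULL
NULL | GN | NULL
NULL | TH | NULL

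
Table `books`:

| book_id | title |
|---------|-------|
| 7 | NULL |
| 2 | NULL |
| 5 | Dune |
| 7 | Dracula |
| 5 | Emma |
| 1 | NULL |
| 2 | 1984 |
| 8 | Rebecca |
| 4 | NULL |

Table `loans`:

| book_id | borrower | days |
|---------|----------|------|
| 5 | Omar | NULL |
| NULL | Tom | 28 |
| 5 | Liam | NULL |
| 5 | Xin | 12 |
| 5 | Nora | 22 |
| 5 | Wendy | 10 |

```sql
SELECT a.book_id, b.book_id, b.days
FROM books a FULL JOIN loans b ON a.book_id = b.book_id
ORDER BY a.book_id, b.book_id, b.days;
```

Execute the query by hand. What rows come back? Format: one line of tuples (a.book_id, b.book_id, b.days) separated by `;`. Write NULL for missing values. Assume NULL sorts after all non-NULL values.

FULL OUTER JOIN keeps every row from both sides; unmatched rows get NULL for the other side's columns.
Matching on a.book_id = b.book_id. A NULL in a compared column never satisfies the condition.
- a[0] book_id=7 → no match; kept with NULLs on the b side.
- a[1] book_id=2 → no match; kept with NULLs on the b side.
- a[2] book_id=5 → 5 match(es) in b → 5 row(s).
- a[3] book_id=7 → no match; kept with NULLs on the b side.
- a[4] book_id=5 → 5 match(es) in b → 5 row(s).
- a[5] book_id=1 → no match; kept with NULLs on the b side.
- a[6] book_id=2 → no match; kept with NULLs on the b side.
- a[7] book_id=8 → no match; kept with NULLs on the b side.
- a[8] book_id=4 → no match; kept with NULLs on the b side.
- 1 row(s) from b found no a partner → padded with NULL.

(1, NULL, NULL); (2, NULL, NULL); (2, NULL, NULL); (4, NULL, NULL); (5, 5, 10); (5, 5, 10); (5, 5, 12); (5, 5, 12); (5, 5, 22); (5, 5, 22); (5, 5, NULL); (5, 5, NULL); (5, 5, NULL); (5, 5, NULL); (7, NULL, NULL); (7, NULL, NULL); (8, NULL, NULL); (NULL, NULL, 28)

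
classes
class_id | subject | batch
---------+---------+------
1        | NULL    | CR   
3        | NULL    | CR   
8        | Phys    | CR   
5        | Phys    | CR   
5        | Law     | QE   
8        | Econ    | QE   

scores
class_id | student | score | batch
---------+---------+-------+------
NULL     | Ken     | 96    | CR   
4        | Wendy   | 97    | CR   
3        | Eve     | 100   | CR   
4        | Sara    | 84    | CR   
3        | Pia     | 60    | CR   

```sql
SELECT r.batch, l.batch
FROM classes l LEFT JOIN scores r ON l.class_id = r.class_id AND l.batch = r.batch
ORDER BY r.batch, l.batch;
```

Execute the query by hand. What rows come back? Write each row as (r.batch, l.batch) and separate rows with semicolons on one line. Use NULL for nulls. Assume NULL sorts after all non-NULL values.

(CR, CR); (CR, CR); (NULL, CR); (NULL, CR); (NULL, CR); (NULL, QE); (NULL, QE)

LEFT JOIN keeps every row from `classes`; unmatched rows get NULL for `scores`'s columns.
Matching on l.class_id = r.class_id AND l.batch = r.batch. A NULL in a compared column never satisfies the condition.
Matched pairs: 2; unmatched l rows kept: 5.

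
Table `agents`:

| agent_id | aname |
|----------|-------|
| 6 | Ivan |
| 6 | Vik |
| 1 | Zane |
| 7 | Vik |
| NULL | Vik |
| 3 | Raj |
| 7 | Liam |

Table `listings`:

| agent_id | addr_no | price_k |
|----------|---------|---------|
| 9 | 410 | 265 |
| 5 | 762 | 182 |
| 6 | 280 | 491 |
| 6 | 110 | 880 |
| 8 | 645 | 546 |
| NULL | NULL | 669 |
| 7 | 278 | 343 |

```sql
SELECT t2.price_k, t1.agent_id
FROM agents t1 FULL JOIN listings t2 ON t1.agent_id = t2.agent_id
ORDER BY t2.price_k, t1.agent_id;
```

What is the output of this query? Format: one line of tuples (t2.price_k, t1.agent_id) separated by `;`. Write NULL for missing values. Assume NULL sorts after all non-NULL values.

(182, NULL); (265, NULL); (343, 7); (343, 7); (491, 6); (491, 6); (546, NULL); (669, NULL); (880, 6); (880, 6); (NULL, 1); (NULL, 3); (NULL, NULL)

FULL OUTER JOIN keeps every row from both sides; unmatched rows get NULL for the other side's columns.
Matching on t1.agent_id = t2.agent_id. A NULL in a compared column never satisfies the condition.
- t1 row (agent_id=6): matches 2 t2 row(s) → 2 output row(s).
- t1 row (agent_id=6): matches 2 t2 row(s) → 2 output row(s).
- t1 row (agent_id=1): no match → kept, t2 columns NULL.
- t1 row (agent_id=7): matches 1 t2 row(s) → 1 output row(s).
- t1 row (agent_id=NULL): no match → kept, t2 columns NULL.
- t1 row (agent_id=3): no match → kept, t2 columns NULL.
- t1 row (agent_id=7): matches 1 t2 row(s) → 1 output row(s).
- 4 t2 row(s) had no t1 match → kept, t1 columns NULL.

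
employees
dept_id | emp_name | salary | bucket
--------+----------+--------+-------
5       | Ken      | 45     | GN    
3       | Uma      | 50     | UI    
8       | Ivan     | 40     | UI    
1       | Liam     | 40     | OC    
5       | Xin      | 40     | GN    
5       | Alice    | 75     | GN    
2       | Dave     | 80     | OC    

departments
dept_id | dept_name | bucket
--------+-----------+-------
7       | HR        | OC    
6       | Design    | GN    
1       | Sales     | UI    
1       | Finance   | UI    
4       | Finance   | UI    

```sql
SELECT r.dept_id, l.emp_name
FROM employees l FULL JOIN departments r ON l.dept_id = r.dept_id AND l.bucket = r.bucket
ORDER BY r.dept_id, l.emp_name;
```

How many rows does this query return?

12

FULL OUTER JOIN keeps every row from both sides; unmatched rows get NULL for the other side's columns.
Matching on l.dept_id = r.dept_id AND l.bucket = r.bucket.
Matched pairs: 0; unmatched l rows kept: 7; unmatched r rows kept: 5.
Total: 0 matched + 12 padded = 12 rows.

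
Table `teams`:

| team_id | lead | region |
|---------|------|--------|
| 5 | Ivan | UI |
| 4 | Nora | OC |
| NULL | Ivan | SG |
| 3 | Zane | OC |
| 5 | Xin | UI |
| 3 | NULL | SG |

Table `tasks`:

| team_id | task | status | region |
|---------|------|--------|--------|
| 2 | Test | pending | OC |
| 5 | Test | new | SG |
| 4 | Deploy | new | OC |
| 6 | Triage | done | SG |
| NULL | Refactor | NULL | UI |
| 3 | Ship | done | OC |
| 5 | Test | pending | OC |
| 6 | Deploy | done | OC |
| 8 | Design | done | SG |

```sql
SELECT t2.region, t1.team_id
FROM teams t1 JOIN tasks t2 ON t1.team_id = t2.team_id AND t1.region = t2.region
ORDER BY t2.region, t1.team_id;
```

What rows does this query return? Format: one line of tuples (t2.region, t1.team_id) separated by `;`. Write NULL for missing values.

(OC, 3); (OC, 4)

INNER JOIN keeps only pairs where the ON condition holds.
Matching on t1.team_id = t2.team_id AND t1.region = t2.region. A NULL in a compared column never satisfies the condition.
- t1[0] team_id=5, region=UI → no match; dropped.
- t1[1] team_id=4, region=OC → 1 match(es) in t2 → 1 row(s).
- t1[2] team_id=NULL, region=SG → no match; dropped.
- t1[3] team_id=3, region=OC → 1 match(es) in t2 → 1 row(s).
- t1[4] team_id=5, region=UI → no match; dropped.
- t1[5] team_id=3, region=SG → no match; dropped.
After projecting and ordering:
t2.region | t1.team_id
OC | 3
OC | 4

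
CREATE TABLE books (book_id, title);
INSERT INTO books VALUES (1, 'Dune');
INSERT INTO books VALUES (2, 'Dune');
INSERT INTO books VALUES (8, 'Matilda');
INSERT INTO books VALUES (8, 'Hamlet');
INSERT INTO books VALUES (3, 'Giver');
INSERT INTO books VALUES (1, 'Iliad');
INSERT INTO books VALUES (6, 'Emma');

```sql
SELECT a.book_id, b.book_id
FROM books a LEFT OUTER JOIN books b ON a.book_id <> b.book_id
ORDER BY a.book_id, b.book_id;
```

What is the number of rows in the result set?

38

LEFT JOIN keeps every row from `books a`; unmatched rows get NULL for `books b`'s columns.
Matching on a.book_id <> b.book_id.
- a row (book_id=1): matches 5 b row(s) → 5 output row(s).
- a row (book_id=2): matches 6 b row(s) → 6 output row(s).
- a row (book_id=8): matches 5 b row(s) → 5 output row(s).
- a row (book_id=8): matches 5 b row(s) → 5 output row(s).
- a row (book_id=3): matches 6 b row(s) → 6 output row(s).
- a row (book_id=1): matches 5 b row(s) → 5 output row(s).
- a row (book_id=6): matches 6 b row(s) → 6 output row(s).
Total: 38 rows.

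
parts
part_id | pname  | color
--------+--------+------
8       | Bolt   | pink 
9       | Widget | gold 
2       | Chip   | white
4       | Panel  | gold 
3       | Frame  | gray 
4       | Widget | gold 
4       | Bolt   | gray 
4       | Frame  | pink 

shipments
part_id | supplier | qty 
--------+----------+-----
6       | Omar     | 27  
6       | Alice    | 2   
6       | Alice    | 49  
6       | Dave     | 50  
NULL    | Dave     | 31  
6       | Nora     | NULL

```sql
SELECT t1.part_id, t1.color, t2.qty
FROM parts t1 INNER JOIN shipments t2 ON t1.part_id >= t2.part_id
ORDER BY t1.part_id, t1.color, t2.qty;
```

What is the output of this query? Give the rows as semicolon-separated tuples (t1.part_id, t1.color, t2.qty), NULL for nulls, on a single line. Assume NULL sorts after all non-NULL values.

INNER JOIN keeps only pairs where the ON condition holds.
Matching on t1.part_id >= t2.part_id. A NULL in a compared column never satisfies the condition.
Matched pairs: 10.

(8, pink, 2); (8, pink, 27); (8, pink, 49); (8, pink, 50); (8, pink, NULL); (9, gold, 2); (9, gold, 27); (9, gold, 49); (9, gold, 50); (9, gold, NULL)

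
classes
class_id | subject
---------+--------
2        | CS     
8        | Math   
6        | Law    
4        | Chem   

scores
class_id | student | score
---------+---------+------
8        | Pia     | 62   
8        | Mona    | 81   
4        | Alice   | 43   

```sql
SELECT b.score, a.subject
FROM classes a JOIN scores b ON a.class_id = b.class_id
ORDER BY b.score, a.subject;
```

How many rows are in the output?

3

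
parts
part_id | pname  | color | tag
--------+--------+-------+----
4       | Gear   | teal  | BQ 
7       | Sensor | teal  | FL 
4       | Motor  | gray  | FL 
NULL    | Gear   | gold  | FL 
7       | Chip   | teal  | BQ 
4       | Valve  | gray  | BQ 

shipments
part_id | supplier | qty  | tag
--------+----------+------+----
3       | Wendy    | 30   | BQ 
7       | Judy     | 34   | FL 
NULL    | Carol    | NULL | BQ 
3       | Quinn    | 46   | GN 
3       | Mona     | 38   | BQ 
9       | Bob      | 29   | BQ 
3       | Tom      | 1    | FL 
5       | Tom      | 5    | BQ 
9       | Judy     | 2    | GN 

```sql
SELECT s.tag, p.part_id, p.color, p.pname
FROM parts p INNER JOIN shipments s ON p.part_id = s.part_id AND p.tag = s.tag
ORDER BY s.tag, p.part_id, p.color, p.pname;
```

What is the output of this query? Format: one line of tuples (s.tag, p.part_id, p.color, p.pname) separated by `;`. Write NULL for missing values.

INNER JOIN keeps only pairs where the ON condition holds.
Matching on p.part_id = s.part_id AND p.tag = s.tag. A NULL in a compared column never satisfies the condition.
Matched pairs: 1.

(FL, 7, teal, Sensor)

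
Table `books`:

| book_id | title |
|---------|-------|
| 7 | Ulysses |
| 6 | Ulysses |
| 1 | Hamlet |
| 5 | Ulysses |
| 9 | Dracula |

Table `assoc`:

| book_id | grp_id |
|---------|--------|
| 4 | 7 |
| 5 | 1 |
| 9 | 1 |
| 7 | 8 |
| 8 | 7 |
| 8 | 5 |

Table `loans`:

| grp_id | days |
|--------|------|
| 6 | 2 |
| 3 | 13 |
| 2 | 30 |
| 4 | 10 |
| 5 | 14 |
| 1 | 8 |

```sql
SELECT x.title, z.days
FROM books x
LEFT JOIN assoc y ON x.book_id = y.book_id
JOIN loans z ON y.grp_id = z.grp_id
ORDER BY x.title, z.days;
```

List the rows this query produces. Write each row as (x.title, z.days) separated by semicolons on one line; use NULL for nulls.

Joins associate left-to-right: books LEFT JOIN assoc on book_id gives 5 intermediate row(s).
Then INNER JOIN `loans z` on grp_id: keep only rows whose y.grp_id appears in z.

(Dracula, 8); (Ulysses, 8)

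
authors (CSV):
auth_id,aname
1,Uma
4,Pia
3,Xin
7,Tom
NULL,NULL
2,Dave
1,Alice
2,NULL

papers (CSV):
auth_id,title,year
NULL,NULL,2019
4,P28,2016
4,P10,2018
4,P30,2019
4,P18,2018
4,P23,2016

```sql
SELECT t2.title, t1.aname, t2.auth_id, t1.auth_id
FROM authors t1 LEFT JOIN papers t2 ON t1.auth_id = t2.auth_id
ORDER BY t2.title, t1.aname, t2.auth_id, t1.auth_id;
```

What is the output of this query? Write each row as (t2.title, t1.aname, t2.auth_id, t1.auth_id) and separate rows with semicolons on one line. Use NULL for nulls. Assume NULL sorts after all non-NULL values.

LEFT JOIN keeps every row from `authors`; unmatched rows get NULL for `papers`'s columns.
Matching on t1.auth_id = t2.auth_id. A NULL in a compared column never satisfies the condition.
- auth_id=1: no t2 row matches, row kept with t2 columns NULL.
- auth_id=4: 5 matching t2 row(s), so 5 row(s) emitted.
- auth_id=3: no t2 row matches, row kept with t2 columns NULL.
- auth_id=7: no t2 row matches, row kept with t2 columns NULL.
- auth_id=NULL: no t2 row matches, row kept with t2 columns NULL.
- auth_id=2: no t2 row matches, row kept with t2 columns NULL.
- auth_id=1: no t2 row matches, row kept with t2 columns NULL.
- auth_id=2: no t2 row matches, row kept with t2 columns NULL.

(P10, Pia, 4, 4); (P18, Pia, 4, 4); (P23, Pia, 4, 4); (P28, Pia, 4, 4); (P30, Pia, 4, 4); (NULL, Alice, NULL, 1); (NULL, Dave, NULL, 2); (NULL, Tom, NULL, 7); (NULL, Uma, NULL, 1); (NULL, Xin, NULL, 3); (NULL, NULL, NULL, 2); (NULL, NULL, NULL, NULL)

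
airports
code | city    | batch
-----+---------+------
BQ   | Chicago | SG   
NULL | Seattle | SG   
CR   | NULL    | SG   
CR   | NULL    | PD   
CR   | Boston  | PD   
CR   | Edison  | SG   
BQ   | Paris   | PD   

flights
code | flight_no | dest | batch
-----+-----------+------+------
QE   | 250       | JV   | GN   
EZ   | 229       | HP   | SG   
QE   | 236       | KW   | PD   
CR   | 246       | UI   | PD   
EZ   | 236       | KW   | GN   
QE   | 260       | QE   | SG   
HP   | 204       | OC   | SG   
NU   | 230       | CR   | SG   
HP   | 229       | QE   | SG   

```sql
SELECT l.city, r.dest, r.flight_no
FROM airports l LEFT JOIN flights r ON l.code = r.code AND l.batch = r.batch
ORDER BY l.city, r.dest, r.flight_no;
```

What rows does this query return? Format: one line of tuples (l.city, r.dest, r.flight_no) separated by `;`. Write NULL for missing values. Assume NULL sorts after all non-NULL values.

(Boston, UI, 246); (Chicago, NULL, NULL); (Edison, NULL, NULL); (Paris, NULL, NULL); (Seattle, NULL, NULL); (NULL, UI, 246); (NULL, NULL, NULL)

LEFT JOIN keeps every row from `airports`; unmatched rows get NULL for `flights`'s columns.
Matching on l.code = r.code AND l.batch = r.batch. A NULL in a compared column never satisfies the condition.
Matched pairs: 2; unmatched l rows kept: 5.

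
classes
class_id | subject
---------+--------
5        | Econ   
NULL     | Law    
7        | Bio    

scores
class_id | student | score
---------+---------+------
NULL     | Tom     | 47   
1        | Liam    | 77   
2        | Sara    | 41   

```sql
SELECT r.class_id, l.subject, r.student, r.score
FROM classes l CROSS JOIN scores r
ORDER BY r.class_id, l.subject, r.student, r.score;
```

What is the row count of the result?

CROSS JOIN pairs every row of `classes` with every row of `scores`: 3 × 3 = 9 rows.

9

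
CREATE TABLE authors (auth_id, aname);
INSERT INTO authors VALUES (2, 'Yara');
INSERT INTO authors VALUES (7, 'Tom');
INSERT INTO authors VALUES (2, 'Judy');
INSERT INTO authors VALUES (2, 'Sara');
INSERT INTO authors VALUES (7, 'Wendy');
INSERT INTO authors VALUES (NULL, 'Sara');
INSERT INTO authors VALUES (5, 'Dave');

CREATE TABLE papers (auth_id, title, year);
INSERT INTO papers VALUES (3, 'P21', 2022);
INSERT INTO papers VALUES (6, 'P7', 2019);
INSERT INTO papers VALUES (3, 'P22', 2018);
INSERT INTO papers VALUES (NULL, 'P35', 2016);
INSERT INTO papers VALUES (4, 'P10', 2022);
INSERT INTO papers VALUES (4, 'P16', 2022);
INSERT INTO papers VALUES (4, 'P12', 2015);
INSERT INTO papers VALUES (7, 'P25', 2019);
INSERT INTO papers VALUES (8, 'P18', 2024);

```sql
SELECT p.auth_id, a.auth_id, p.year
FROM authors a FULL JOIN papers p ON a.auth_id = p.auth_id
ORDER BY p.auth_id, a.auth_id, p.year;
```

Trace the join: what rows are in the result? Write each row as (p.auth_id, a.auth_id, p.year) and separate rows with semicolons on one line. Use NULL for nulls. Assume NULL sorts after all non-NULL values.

(3, NULL, 2018); (3, NULL, 2022); (4, NULL, 2015); (4, NULL, 2022); (4, NULL, 2022); (6, NULL, 2019); (7, 7, 2019); (7, 7, 2019); (8, NULL, 2024); (NULL, 2, NULL); (NULL, 2, NULL); (NULL, 2, NULL); (NULL, 5, NULL); (NULL, NULL, 2016); (NULL, NULL, NULL)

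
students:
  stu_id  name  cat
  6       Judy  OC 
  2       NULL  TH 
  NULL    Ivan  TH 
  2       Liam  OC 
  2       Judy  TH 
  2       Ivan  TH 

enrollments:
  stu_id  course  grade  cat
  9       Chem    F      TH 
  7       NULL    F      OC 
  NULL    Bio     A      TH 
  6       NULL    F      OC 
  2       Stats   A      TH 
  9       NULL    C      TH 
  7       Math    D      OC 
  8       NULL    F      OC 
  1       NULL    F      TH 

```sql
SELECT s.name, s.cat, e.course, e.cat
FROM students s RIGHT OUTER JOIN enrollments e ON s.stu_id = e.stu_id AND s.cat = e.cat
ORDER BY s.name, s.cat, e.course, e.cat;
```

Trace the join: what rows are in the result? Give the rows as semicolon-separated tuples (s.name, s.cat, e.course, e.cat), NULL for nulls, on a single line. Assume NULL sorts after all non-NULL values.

(Ivan, TH, Stats, TH); (Judy, OC, NULL, OC); (Judy, TH, Stats, TH); (NULL, TH, Stats, TH); (NULL, NULL, Bio, TH); (NULL, NULL, Chem, TH); (NULL, NULL, Math, OC); (NULL, NULL, NULL, OC); (NULL, NULL, NULL, OC); (NULL, NULL, NULL, TH); (NULL, NULL, NULL, TH)

RIGHT JOIN keeps every row from `enrollments`; unmatched rows get NULL for `students`'s columns.
Matching on s.stu_id = e.stu_id AND s.cat = e.cat. A NULL in a compared column never satisfies the condition.
- s (stu_id=6, cat=OC) pairs with 1 row(s) of e.
- s (stu_id=2, cat=TH) pairs with 1 row(s) of e.
- s (stu_id=NULL, cat=TH) has no partner in e.
- s (stu_id=2, cat=OC) has no partner in e.
- s (stu_id=2, cat=TH) pairs with 1 row(s) of e.
- s (stu_id=2, cat=TH) pairs with 1 row(s) of e.
- 7 e row(s) had no s match → kept, s columns NULL.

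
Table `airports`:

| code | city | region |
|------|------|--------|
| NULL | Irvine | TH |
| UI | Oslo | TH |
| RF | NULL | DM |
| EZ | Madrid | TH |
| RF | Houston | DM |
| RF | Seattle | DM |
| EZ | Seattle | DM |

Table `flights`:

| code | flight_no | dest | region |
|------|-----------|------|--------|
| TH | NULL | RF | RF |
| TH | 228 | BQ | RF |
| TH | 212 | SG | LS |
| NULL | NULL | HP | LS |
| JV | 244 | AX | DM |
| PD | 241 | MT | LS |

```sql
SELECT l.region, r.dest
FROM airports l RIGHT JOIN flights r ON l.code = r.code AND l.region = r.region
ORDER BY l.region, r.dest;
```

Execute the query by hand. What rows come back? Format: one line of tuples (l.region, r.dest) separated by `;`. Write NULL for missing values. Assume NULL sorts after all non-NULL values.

RIGHT JOIN keeps every row from `flights`; unmatched rows get NULL for `airports`'s columns.
Matching on l.code = r.code AND l.region = r.region. A NULL in a compared column never satisfies the condition.
- l row (code=NULL, region=TH): no match.
- l row (code=UI, region=TH): no match.
- l row (code=RF, region=DM): no match.
- l row (code=EZ, region=TH): no match.
- l row (code=RF, region=DM): no match.
- l row (code=RF, region=DM): no match.
- l row (code=EZ, region=DM): no match.
- 6 r row(s) had no l match → kept, l columns NULL.
After projecting and ordering:
l.region | r.dest
NULL | AX
NULL | BQ
NULL | HP
NULL | MT
NULL | RF
NULL | SG

(NULL, AX); (NULL, BQ); (NULL, HP); (NULL, MT); (NULL, RF); (NULL, SG)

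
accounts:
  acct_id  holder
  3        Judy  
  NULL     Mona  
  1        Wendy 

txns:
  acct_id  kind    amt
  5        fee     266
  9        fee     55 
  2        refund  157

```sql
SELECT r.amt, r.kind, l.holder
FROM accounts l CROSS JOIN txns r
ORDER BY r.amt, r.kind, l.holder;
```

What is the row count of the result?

9

CROSS JOIN pairs every row of `accounts` with every row of `txns`: 3 × 3 = 9 rows.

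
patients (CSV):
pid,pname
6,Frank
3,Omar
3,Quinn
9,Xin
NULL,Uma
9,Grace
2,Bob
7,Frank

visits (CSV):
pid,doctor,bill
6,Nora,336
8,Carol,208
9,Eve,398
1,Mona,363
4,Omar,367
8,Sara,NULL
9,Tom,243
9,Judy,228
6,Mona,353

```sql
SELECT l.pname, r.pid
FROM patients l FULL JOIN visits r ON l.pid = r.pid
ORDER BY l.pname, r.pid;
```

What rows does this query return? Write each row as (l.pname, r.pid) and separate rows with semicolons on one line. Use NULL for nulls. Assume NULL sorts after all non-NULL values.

FULL OUTER JOIN keeps every row from both sides; unmatched rows get NULL for the other side's columns.
Matching on l.pid = r.pid. A NULL in a compared column never satisfies the condition.
- l[0] pid=6 → 2 match(es) in r → 2 row(s).
- l[1] pid=3 → no match; kept with NULLs on the r side.
- l[2] pid=3 → no match; kept with NULLs on the r side.
- l[3] pid=9 → 3 match(es) in r → 3 row(s).
- l[4] pid=NULL → no match; kept with NULLs on the r side.
- l[5] pid=9 → 3 match(es) in r → 3 row(s).
- l[6] pid=2 → no match; kept with NULLs on the r side.
- l[7] pid=7 → no match; kept with NULLs on the r side.
- 4 row(s) from r found no l partner → padded with NULL.

(Bob, NULL); (Frank, 6); (Frank, 6); (Frank, NULL); (Grace, 9); (Grace, 9); (Grace, 9); (Omar, NULL); (Quinn, NULL); (Uma, NULL); (Xin, 9); (Xin, 9); (Xin, 9); (NULL, 1); (NULL, 4); (NULL, 8); (NULL, 8)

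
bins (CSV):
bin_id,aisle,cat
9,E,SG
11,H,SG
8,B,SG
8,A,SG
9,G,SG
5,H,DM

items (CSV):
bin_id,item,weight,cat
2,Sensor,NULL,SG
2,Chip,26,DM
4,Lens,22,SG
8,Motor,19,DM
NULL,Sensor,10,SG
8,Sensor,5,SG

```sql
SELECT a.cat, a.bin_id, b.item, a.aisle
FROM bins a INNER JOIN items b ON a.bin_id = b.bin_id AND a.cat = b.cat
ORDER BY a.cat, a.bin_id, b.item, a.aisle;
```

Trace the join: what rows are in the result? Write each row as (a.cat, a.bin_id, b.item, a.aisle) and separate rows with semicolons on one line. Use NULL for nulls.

INNER JOIN keeps only pairs where the ON condition holds.
Matching on a.bin_id = b.bin_id AND a.cat = b.cat. A NULL in a compared column never satisfies the condition.
- a row (bin_id=9, cat=SG): no match → dropped.
- a row (bin_id=11, cat=SG): no match → dropped.
- a row (bin_id=8, cat=SG): matches 1 b row(s) → 1 output row(s).
- a row (bin_id=8, cat=SG): matches 1 b row(s) → 1 output row(s).
- a row (bin_id=9, cat=SG): no match → dropped.
- a row (bin_id=5, cat=DM): no match → dropped.
After projecting and ordering:
a.cat | a.bin_id | b.item | a.aisle
SG | 8 | Sensor | A
SG | 8 | Sensor | B

(SG, 8, Sensor, A); (SG, 8, Sensor, B)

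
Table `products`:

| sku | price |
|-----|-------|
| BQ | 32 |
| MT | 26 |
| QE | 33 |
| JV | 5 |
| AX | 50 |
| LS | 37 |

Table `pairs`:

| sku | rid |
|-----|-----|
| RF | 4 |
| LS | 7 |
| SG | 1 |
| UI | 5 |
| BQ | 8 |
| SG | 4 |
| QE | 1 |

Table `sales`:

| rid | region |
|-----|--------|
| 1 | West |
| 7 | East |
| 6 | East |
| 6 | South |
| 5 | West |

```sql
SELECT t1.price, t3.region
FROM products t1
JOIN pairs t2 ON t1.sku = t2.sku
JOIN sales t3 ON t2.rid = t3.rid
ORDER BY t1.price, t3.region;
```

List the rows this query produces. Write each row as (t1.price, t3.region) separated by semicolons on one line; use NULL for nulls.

(33, West); (37, East)

Evaluate left to right. First `products t1 INNER JOIN pairs t2` on sku: 3 row(s).
Then INNER JOIN `sales t3` on rid: keep only rows whose t2.rid appears in t3.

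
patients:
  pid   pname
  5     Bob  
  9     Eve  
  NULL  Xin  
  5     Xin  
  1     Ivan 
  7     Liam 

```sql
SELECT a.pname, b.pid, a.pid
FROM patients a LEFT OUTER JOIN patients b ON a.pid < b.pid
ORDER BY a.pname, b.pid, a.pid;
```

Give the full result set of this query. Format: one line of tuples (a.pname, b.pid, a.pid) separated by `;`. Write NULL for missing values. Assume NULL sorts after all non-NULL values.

(Bob, 7, 5); (Bob, 9, 5); (Eve, NULL, 9); (Ivan, 5, 1); (Ivan, 5, 1); (Ivan, 7, 1); (Ivan, 9, 1); (Liam, 9, 7); (Xin, 7, 5); (Xin, 9, 5); (Xin, NULL, NULL)

LEFT JOIN keeps every row from `patients a`; unmatched rows get NULL for `patients b`'s columns.
Matching on a.pid < b.pid. A NULL in a compared column never satisfies the condition.
- pid=5: 2 matching b row(s), so 2 row(s) emitted.
- pid=9: no b row matches, row kept with b columns NULL.
- pid=NULL: no b row matches, row kept with b columns NULL.
- pid=5: 2 matching b row(s), so 2 row(s) emitted.
- pid=1: 4 matching b row(s), so 4 row(s) emitted.
- pid=7: 1 matching b row(s), so 1 row(s) emitted.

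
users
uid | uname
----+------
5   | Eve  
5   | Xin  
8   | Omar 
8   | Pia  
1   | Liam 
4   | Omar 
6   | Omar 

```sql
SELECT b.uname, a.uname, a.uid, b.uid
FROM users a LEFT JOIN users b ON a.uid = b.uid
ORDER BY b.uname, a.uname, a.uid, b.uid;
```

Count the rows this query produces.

LEFT JOIN keeps every row from `users a`; unmatched rows get NULL for `users b`'s columns.
Matching on a.uid = b.uid.
- uid=5: 2 matching b row(s), so 2 row(s) emitted.
- uid=5: 2 matching b row(s), so 2 row(s) emitted.
- uid=8: 2 matching b row(s), so 2 row(s) emitted.
- uid=8: 2 matching b row(s), so 2 row(s) emitted.
- uid=1: 1 matching b row(s), so 1 row(s) emitted.
- uid=4: 1 matching b row(s), so 1 row(s) emitted.
- uid=6: 1 matching b row(s), so 1 row(s) emitted.
Total: 11 rows.

11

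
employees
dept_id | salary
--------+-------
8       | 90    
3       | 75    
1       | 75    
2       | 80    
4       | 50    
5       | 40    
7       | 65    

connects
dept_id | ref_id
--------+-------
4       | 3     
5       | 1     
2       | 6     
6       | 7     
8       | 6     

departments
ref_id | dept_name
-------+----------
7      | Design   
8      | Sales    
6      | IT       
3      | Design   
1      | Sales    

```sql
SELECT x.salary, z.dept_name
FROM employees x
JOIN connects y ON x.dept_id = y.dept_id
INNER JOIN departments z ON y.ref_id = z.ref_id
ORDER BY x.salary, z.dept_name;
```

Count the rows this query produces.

4

Evaluate left to right. First `employees x INNER JOIN connects y` on dept_id: 4 row(s).
Then INNER JOIN `departments z` on ref_id: keep only rows whose y.ref_id appears in z.
Result: 4 row(s).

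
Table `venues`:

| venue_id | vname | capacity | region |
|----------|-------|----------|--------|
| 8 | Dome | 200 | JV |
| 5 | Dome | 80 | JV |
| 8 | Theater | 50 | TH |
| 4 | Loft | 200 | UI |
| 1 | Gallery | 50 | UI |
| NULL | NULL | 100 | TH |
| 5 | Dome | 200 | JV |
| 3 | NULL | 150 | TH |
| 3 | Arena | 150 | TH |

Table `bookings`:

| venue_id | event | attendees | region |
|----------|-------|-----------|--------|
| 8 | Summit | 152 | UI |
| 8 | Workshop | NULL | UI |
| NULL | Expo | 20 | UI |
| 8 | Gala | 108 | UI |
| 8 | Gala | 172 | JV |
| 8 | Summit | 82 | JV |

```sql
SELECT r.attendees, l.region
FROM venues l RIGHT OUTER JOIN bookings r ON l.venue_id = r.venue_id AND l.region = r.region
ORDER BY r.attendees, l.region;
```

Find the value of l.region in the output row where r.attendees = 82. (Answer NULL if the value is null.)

JV

RIGHT JOIN keeps every row from `bookings`; unmatched rows get NULL for `venues`'s columns.
Matching on l.venue_id = r.venue_id AND l.region = r.region. A NULL in a compared column never satisfies the condition.
- l (venue_id=8, region=JV) pairs with 2 row(s) of r.
- l (venue_id=5, region=JV) has no partner in r.
- l (venue_id=8, region=TH) has no partner in r.
- l (venue_id=4, region=UI) has no partner in r.
- l (venue_id=1, region=UI) has no partner in r.
- l (venue_id=NULL, region=TH) has no partner in r.
- l (venue_id=5, region=JV) has no partner in r.
- l (venue_id=3, region=TH) has no partner in r.
- l (venue_id=3, region=TH) has no partner in r.
- 4 row(s) from r found no l partner → padded with NULL.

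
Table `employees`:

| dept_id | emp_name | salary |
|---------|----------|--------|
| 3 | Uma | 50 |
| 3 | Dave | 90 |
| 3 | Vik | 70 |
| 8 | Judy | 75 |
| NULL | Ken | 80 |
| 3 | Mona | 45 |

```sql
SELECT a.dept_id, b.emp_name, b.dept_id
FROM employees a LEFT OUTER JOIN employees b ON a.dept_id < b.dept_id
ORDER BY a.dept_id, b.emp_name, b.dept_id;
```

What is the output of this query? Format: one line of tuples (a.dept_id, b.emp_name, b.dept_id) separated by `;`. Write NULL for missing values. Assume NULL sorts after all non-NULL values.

LEFT JOIN keeps every row from `employees a`; unmatched rows get NULL for `employees b`'s columns.
Matching on a.dept_id < b.dept_id. A NULL in a compared column never satisfies the condition.
- a (dept_id=3) pairs with 1 row(s) of b.
- a (dept_id=3) pairs with 1 row(s) of b.
- a (dept_id=3) pairs with 1 row(s) of b.
- a (dept_id=8) has no partner → padded with NULL.
- a (dept_id=NULL) has no partner → padded with NULL.
- a (dept_id=3) pairs with 1 row(s) of b.
After projecting and ordering:
a.dept_id | b.emp_name | b.dept_id
3 | Judy | 8
3 | Judy | 8
3 | Judy | 8
3 | Judy | 8
8 | NULL | NULL
NULL | NULL | NULL

(3, Judy, 8); (3, Judy, 8); (3, Judy, 8); (3, Judy, 8); (8, NULL, NULL); (NULL, NULL, NULL)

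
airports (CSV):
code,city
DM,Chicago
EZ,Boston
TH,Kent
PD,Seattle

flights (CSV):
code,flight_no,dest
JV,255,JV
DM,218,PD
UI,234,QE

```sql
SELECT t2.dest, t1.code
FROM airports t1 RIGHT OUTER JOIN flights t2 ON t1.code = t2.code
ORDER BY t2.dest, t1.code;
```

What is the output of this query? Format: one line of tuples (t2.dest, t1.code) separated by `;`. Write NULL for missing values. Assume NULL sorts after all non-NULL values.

(JV, NULL); (PD, DM); (QE, NULL)

RIGHT JOIN keeps every row from `flights`; unmatched rows get NULL for `airports`'s columns.
Matching on t1.code = t2.code.
- t1[0] code=DM → 1 match(es) in t2 → 1 row(s).
- t1[1] code=EZ → no match.
- t1[2] code=TH → no match.
- t1[3] code=PD → no match.
- 2 row(s) from t2 found no t1 partner → padded with NULL.
After projecting and ordering:
t2.dest | t1.code
JV | NULL
PD | DM
QE | NULL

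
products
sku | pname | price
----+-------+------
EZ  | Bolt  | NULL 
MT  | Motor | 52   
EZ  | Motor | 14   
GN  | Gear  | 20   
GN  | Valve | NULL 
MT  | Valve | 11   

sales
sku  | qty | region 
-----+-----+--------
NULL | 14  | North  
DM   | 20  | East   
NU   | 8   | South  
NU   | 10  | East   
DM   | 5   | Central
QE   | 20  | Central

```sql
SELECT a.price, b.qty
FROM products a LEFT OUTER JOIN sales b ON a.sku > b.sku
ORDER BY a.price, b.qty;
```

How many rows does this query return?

LEFT JOIN keeps every row from `products`; unmatched rows get NULL for `sales`'s columns.
Matching on a.sku > b.sku. A NULL in a compared column never satisfies the condition.
Matched pairs: 12; unmatched a rows kept: 0.
Total: 12 rows.

12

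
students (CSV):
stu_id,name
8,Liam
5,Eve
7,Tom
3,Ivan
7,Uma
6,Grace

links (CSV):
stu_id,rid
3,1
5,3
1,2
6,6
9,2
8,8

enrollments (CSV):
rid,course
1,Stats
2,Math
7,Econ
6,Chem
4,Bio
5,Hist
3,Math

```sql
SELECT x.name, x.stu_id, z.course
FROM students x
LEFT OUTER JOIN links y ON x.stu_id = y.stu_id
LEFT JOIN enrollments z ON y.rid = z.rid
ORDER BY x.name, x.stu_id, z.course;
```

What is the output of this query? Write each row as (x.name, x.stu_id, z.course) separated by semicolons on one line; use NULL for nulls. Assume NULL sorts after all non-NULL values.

(Eve, 5, Math); (Grace, 6, Chem); (Ivan, 3, Stats); (Liam, 8, NULL); (Tom, 7, NULL); (Uma, 7, NULL)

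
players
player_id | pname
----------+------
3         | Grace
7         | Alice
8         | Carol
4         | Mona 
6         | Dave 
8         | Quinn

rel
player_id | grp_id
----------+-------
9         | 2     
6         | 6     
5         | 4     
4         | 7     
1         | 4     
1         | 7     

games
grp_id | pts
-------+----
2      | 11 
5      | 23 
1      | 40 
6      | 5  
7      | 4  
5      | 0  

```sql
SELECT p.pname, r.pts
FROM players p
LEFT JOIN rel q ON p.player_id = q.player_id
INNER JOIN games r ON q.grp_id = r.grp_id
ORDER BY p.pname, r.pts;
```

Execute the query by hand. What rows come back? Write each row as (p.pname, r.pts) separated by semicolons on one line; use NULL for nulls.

Evaluate left to right. First `players p LEFT JOIN rel q` on player_id: 6 row(s).
Then INNER JOIN `games r` on grp_id: keep only rows whose q.grp_id appears in r.

(Dave, 5); (Mona, 4)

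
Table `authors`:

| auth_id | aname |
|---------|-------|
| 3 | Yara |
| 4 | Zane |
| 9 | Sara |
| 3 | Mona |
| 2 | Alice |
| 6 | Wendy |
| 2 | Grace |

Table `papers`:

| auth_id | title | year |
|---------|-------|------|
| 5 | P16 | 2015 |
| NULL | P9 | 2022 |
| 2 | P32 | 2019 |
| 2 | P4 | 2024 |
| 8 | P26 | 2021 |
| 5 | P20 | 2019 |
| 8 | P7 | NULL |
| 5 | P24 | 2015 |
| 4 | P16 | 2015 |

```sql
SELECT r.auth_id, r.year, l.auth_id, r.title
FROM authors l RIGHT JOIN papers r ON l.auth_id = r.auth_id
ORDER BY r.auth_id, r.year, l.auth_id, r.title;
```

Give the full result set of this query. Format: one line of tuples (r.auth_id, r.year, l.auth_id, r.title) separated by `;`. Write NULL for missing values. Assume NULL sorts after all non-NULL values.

(2, 2019, 2, P32); (2, 2019, 2, P32); (2, 2024, 2, P4); (2, 2024, 2, P4); (4, 2015, 4, P16); (5, 2015, NULL, P16); (5, 2015, NULL, P24); (5, 2019, NULL, P20); (8, 2021, NULL, P26); (8, NULL, NULL, P7); (NULL, 2022, NULL, P9)

RIGHT JOIN keeps every row from `papers`; unmatched rows get NULL for `authors`'s columns.
Matching on l.auth_id = r.auth_id. A NULL in a compared column never satisfies the condition.
- auth_id=3: no matching r row.
- auth_id=4: 1 matching r row(s), so 1 row(s) emitted.
- auth_id=9: no matching r row.
- auth_id=3: no matching r row.
- auth_id=2: 2 matching r row(s), so 2 row(s) emitted.
- auth_id=6: no matching r row.
- auth_id=2: 2 matching r row(s), so 2 row(s) emitted.
- 6 r row(s) had no l match → kept, l columns NULL.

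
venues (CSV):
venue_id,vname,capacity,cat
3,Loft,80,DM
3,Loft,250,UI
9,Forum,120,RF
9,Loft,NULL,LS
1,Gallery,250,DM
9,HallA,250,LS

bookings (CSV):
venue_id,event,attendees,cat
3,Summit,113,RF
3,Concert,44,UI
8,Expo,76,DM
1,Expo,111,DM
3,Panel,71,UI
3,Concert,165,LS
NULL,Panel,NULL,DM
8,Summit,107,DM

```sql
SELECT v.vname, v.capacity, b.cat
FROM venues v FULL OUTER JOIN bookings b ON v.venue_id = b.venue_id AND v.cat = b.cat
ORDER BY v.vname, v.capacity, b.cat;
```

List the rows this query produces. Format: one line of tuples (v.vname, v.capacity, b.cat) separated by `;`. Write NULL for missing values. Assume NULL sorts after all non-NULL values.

(Forum, 120, NULL); (Gallery, 250, DM); (HallA, 250, NULL); (Loft, 80, NULL); (Loft, 250, UI); (Loft, 250, UI); (Loft, NULL, NULL); (NULL, NULL, DM); (NULL, NULL, DM); (NULL, NULL, DM); (NULL, NULL, LS); (NULL, NULL, RF)

FULL OUTER JOIN keeps every row from both sides; unmatched rows get NULL for the other side's columns.
Matching on v.venue_id = b.venue_id AND v.cat = b.cat. A NULL in a compared column never satisfies the condition.
- venue_id=3, cat=DM: no b row matches, row kept with b columns NULL.
- venue_id=3, cat=UI: 2 matching b row(s), so 2 row(s) emitted.
- venue_id=9, cat=RF: no b row matches, row kept with b columns NULL.
- venue_id=9, cat=LS: no b row matches, row kept with b columns NULL.
- venue_id=1, cat=DM: 1 matching b row(s), so 1 row(s) emitted.
- venue_id=9, cat=LS: no b row matches, row kept with b columns NULL.
- 5 row(s) from b found no v partner → padded with NULL.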